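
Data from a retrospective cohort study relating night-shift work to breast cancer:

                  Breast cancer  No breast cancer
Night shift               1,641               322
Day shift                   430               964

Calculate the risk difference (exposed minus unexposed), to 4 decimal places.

Cells: a = 1641, b = 322, c = 430, d = 964.
Risk in exposed = 1641/1963 = 0.835965; risk in unexposed = 430/1394 = 0.308465.
Risk difference = 0.835965 − 0.308465 = 0.527501

0.5275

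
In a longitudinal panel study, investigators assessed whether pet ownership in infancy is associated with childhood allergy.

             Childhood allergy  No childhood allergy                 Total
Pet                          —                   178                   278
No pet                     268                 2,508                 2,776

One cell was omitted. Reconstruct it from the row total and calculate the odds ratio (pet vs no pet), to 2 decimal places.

5.26

The missing cell is in the exposed row: 278 − 178 = 100.
So a = 100, b = 178, c = 268, d = 2508.
OR = (a·d)/(b·c) = (100 × 2508) / (178 × 268) = 250800 / 47704 = 5.25742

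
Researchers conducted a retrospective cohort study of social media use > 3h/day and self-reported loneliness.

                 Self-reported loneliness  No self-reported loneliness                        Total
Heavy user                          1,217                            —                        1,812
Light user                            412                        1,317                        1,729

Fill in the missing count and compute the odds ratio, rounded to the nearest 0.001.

6.538

The missing cell is in the exposed row: 1812 − 1217 = 595.
So a = 1217, b = 595, c = 412, d = 1317.
OR = (a·d)/(b·c) = (1217 × 1317) / (595 × 412) = 1602789 / 245140 = 6.53826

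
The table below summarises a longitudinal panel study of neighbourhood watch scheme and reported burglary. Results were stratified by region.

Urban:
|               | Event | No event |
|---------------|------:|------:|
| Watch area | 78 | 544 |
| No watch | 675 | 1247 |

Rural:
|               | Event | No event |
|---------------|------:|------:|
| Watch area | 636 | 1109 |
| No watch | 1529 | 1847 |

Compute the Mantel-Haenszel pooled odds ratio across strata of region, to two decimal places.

OR_MH = Σ(aᵢdᵢ/nᵢ) / Σ(bᵢcᵢ/nᵢ), where nᵢ is the stratum total.
Stratum 1 (Urban): n = 2544; a·d/n = 78·1247/2544 = 38.2335; b·c/n = 544·675/2544 = 144.3396
Stratum 2 (Rural): n = 5121; a·d/n = 636·1847/5121 = 229.3872; b·c/n = 1109·1529/5121 = 331.1191
OR_MH = (38.2335 + 229.3872) / (144.3396 + 331.1191) = 267.6207 / 475.4587 = 0.56287

0.56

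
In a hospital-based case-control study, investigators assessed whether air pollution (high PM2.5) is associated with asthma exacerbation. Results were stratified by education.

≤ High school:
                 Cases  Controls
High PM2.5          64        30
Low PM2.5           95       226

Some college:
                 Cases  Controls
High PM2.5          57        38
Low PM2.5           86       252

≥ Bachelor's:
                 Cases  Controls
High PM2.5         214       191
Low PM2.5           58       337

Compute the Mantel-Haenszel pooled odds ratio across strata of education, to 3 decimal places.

5.597

OR_MH = Σ(aᵢdᵢ/nᵢ) / Σ(bᵢcᵢ/nᵢ), where nᵢ is the stratum total.
Stratum 1 (≤ High school): n = 415; a·d/n = 64·226/415 = 34.8530; b·c/n = 30·95/415 = 6.8675
Stratum 2 (Some college): n = 433; a·d/n = 57·252/433 = 33.1732; b·c/n = 38·86/433 = 7.5473
Stratum 3 (≥ Bachelor's): n = 800; a·d/n = 214·337/800 = 90.1475; b·c/n = 191·58/800 = 13.8475
OR_MH = (34.8530 + 33.1732 + 90.1475) / (6.8675 + 7.5473 + 13.8475) = 158.1737 / 28.2623 = 5.59663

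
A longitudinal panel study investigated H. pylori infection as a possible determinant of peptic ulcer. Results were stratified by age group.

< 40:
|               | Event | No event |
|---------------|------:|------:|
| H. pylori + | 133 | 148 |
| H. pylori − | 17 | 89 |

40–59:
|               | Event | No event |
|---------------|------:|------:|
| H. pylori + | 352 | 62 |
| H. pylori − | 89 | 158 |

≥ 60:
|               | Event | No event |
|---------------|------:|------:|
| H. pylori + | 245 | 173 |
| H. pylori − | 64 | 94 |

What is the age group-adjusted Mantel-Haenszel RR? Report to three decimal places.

RR_MH = Σ(aᵢ·n₀ᵢ/nᵢ) / Σ(cᵢ·n₁ᵢ/nᵢ), with n₁ᵢ = aᵢ+bᵢ (exposed), n₀ᵢ = cᵢ+dᵢ (unexposed), nᵢ = n₁ᵢ+n₀ᵢ.
Stratum 1 (< 40): n₁ = 281, n₀ = 106, n = 387; a·n₀/n = 133·106/387 = 36.4289; c·n₁/n = 17·281/387 = 12.3437
Stratum 2 (40–59): n₁ = 414, n₀ = 247, n = 661; a·n₀/n = 352·247/661 = 131.5340; c·n₁/n = 89·414/661 = 55.7428
Stratum 3 (≥ 60): n₁ = 418, n₀ = 158, n = 576; a·n₀/n = 245·158/576 = 67.2049; c·n₁/n = 64·418/576 = 46.4444
RR_MH = (36.4289 + 131.5340 + 67.2049) / (12.3437 + 55.7428 + 46.4444) = 235.1678 / 114.5309 = 2.05331

2.053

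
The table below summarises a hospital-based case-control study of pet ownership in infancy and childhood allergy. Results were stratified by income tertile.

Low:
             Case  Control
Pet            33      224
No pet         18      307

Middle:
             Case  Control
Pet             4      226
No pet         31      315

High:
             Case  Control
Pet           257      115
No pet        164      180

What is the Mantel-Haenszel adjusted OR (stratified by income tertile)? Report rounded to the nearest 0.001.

OR_MH = Σ(aᵢdᵢ/nᵢ) / Σ(bᵢcᵢ/nᵢ), where nᵢ is the stratum total.
Stratum 1 (Low): n = 582; a·d/n = 33·307/582 = 17.4072; b·c/n = 224·18/582 = 6.9278
Stratum 2 (Middle): n = 576; a·d/n = 4·315/576 = 2.1875; b·c/n = 226·31/576 = 12.1632
Stratum 3 (High): n = 716; a·d/n = 257·180/716 = 64.6089; b·c/n = 115·164/716 = 26.3408
OR_MH = (17.4072 + 2.1875 + 64.6089) / (6.9278 + 12.1632 + 26.3408) = 84.2037 / 45.4318 = 1.85341

1.853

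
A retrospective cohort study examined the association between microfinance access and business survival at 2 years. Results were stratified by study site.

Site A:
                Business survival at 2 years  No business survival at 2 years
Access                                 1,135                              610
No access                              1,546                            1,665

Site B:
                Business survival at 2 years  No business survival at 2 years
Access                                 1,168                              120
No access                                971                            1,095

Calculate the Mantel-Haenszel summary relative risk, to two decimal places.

1.59

RR_MH = Σ(aᵢ·n₀ᵢ/nᵢ) / Σ(cᵢ·n₁ᵢ/nᵢ), with n₁ᵢ = aᵢ+bᵢ (exposed), n₀ᵢ = cᵢ+dᵢ (unexposed), nᵢ = n₁ᵢ+n₀ᵢ.
Stratum 1 (Site A): n₁ = 1745, n₀ = 3211, n = 4956; a·n₀/n = 1135·3211/4956 = 735.3682; c·n₁/n = 1546·1745/4956 = 544.3442
Stratum 2 (Site B): n₁ = 1288, n₀ = 2066, n = 3354; a·n₀/n = 1168·2066/3354 = 719.4657; c·n₁/n = 971·1288/3354 = 372.8825
RR_MH = (735.3682 + 719.4657) / (544.3442 + 372.8825) = 1454.8340 / 917.2268 = 1.58612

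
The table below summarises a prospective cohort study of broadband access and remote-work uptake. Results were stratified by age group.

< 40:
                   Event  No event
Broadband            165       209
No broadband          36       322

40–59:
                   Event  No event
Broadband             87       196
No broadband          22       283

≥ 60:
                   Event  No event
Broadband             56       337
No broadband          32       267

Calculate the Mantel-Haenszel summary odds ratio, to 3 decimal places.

OR_MH = Σ(aᵢdᵢ/nᵢ) / Σ(bᵢcᵢ/nᵢ), where nᵢ is the stratum total.
Stratum 1 (< 40): n = 732; a·d/n = 165·322/732 = 72.5820; b·c/n = 209·36/732 = 10.2787
Stratum 2 (40–59): n = 588; a·d/n = 87·283/588 = 41.8724; b·c/n = 196·22/588 = 7.3333
Stratum 3 (≥ 60): n = 692; a·d/n = 56·267/692 = 21.6069; b·c/n = 337·32/692 = 15.5838
OR_MH = (72.5820 + 41.8724 + 21.6069) / (10.2787 + 7.3333 + 15.5838) = 136.0614 / 33.1958 = 4.09875

4.099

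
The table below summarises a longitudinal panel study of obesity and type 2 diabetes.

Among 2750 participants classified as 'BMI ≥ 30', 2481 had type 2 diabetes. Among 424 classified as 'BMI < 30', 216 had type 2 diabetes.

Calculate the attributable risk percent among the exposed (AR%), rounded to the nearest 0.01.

From the description: a = 2481, b = 269, c = 216, d = 208.
Risk in exposed = 2481/2750 = 0.90218; risk in unexposed = 216/424 = 0.50943.
RR = 0.90218/0.50943 = 1.77095
AR% = (RR − 1)/RR × 100 = (1.77095 − 1)/1.77095 × 100 = 43.5331%

43.53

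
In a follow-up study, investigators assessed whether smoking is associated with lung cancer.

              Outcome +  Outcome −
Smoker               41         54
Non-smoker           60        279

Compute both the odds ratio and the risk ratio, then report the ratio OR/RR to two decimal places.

Cells: a = 41, b = 54, c = 60, d = 279.
OR = (41·279)/(54·60) = 11439/3240 = 3.53056
Risk in exposed = 41/95 = 0.43158; risk in unexposed = 60/339 = 0.17699; RR = 2.43842
OR/RR = 3.53056 / 2.43842 = 1.44789
The outcome is not rare, so the OR lies further from 1 than the RR.

1.45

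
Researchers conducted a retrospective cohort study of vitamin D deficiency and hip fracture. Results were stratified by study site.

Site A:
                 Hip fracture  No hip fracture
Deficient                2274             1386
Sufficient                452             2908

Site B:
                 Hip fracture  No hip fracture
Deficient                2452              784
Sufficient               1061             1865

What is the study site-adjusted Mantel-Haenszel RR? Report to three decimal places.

2.841

RR_MH = Σ(aᵢ·n₀ᵢ/nᵢ) / Σ(cᵢ·n₁ᵢ/nᵢ), with n₁ᵢ = aᵢ+bᵢ (exposed), n₀ᵢ = cᵢ+dᵢ (unexposed), nᵢ = n₁ᵢ+n₀ᵢ.
Stratum 1 (Site A): n₁ = 3660, n₀ = 3360, n = 7020; a·n₀/n = 2274·3360/7020 = 1088.4103; c·n₁/n = 452·3660/7020 = 235.6581
Stratum 2 (Site B): n₁ = 3236, n₀ = 2926, n = 6162; a·n₀/n = 2452·2926/6162 = 1164.3220; c·n₁/n = 1061·3236/6162 = 557.1886
RR_MH = (1088.4103 + 1164.3220) / (235.6581 + 557.1886) = 2252.7322 / 792.8467 = 2.84132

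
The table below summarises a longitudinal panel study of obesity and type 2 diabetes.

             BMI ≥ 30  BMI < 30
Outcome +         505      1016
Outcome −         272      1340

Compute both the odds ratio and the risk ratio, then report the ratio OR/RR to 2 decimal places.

Reading the table with exposure as columns: a = 505 (BMI ≥ 30, case), b = 272 (BMI ≥ 30, non-case), c = 1016 (BMI < 30, case), d = 1340.
OR = (505·1340)/(272·1016) = 676700/276352 = 2.44869
Risk in exposed = 505/777 = 0.64994; risk in unexposed = 1016/2356 = 0.43124; RR = 1.50713
OR/RR = 2.44869 / 1.50713 = 1.62473
The outcome is not rare, so the OR lies further from 1 than the RR.

1.62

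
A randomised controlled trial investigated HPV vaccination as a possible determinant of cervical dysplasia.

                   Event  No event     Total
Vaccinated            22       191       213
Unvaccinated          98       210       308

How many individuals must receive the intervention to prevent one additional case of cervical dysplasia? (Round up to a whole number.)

5

Risk in treated group = 22/213 = 0.10329; risk in control = 98/308 = 0.31818.
Absolute risk reduction = 0.31818 − 0.10329 = 0.21490
NNT = 1 / ARR = 1 / 0.21490 = 4.653 → round up → 5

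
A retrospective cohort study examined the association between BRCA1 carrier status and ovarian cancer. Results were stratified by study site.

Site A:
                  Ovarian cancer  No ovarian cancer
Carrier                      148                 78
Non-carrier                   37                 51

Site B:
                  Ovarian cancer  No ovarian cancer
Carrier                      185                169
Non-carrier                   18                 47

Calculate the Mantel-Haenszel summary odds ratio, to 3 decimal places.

2.723

OR_MH = Σ(aᵢdᵢ/nᵢ) / Σ(bᵢcᵢ/nᵢ), where nᵢ is the stratum total.
Stratum 1 (Site A): n = 314; a·d/n = 148·51/314 = 24.0382; b·c/n = 78·37/314 = 9.1911
Stratum 2 (Site B): n = 419; a·d/n = 185·47/419 = 20.7518; b·c/n = 169·18/419 = 7.2601
OR_MH = (24.0382 + 20.7518) / (9.1911 + 7.2601) = 44.7900 / 16.4512 = 2.72259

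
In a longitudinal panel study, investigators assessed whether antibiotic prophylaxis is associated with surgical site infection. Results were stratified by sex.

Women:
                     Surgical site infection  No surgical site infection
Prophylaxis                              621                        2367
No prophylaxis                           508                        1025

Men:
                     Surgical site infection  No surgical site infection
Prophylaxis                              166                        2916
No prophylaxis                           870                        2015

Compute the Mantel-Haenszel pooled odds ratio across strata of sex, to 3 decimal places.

0.285

OR_MH = Σ(aᵢdᵢ/nᵢ) / Σ(bᵢcᵢ/nᵢ), where nᵢ is the stratum total.
Stratum 1 (Women): n = 4521; a·d/n = 621·1025/4521 = 140.7930; b·c/n = 2367·508/4521 = 265.9668
Stratum 2 (Men): n = 5967; a·d/n = 166·2015/5967 = 56.0566; b·c/n = 2916·870/5967 = 425.1584
OR_MH = (140.7930 + 56.0566) / (265.9668 + 425.1584) = 196.8496 / 691.1252 = 0.28482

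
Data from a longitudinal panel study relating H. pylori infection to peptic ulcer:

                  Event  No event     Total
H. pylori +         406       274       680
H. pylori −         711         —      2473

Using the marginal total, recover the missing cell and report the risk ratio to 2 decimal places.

2.08

The missing cell is in the unexposed row: 2473 − 711 = 1762.
So a = 406, b = 274, c = 711, d = 1762.
RR = [a/(a+b)] / [c/(c+d)] = (406/680) / (711/2473) = 0.59706/0.28751 = 2.07669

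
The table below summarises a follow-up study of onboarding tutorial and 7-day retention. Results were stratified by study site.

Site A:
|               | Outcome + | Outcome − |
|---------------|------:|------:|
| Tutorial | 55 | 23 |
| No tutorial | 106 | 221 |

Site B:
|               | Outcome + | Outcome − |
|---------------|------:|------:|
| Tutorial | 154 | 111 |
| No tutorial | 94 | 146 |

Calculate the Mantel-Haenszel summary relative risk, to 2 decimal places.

1.69

RR_MH = Σ(aᵢ·n₀ᵢ/nᵢ) / Σ(cᵢ·n₁ᵢ/nᵢ), with n₁ᵢ = aᵢ+bᵢ (exposed), n₀ᵢ = cᵢ+dᵢ (unexposed), nᵢ = n₁ᵢ+n₀ᵢ.
Stratum 1 (Site A): n₁ = 78, n₀ = 327, n = 405; a·n₀/n = 55·327/405 = 44.4074; c·n₁/n = 106·78/405 = 20.4148
Stratum 2 (Site B): n₁ = 265, n₀ = 240, n = 505; a·n₀/n = 154·240/505 = 73.1881; c·n₁/n = 94·265/505 = 49.3267
RR_MH = (44.4074 + 73.1881) / (20.4148 + 49.3267) = 117.5955 / 69.7415 = 1.68616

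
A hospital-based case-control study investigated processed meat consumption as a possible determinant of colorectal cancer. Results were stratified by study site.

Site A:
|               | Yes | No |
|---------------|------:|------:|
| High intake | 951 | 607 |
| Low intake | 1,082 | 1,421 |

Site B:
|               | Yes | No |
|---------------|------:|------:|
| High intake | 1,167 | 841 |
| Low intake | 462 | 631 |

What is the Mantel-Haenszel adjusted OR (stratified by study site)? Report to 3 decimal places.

OR_MH = Σ(aᵢdᵢ/nᵢ) / Σ(bᵢcᵢ/nᵢ), where nᵢ is the stratum total.
Stratum 1 (Site A): n = 4061; a·d/n = 951·1421/4061 = 332.7680; b·c/n = 607·1082/4061 = 161.7272
Stratum 2 (Site B): n = 3101; a·d/n = 1167·631/3101 = 237.4644; b·c/n = 841·462/3101 = 125.2957
OR_MH = (332.7680 + 237.4644) / (161.7272 + 125.2957) = 570.2324 / 287.0229 = 1.98671

1.987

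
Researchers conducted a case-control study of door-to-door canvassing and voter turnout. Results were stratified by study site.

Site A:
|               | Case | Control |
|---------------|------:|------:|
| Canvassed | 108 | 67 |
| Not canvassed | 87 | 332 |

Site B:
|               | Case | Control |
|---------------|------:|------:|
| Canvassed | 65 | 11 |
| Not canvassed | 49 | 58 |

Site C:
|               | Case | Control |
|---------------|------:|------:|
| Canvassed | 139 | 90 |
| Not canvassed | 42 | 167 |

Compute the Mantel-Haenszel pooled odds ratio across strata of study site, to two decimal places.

6.26

OR_MH = Σ(aᵢdᵢ/nᵢ) / Σ(bᵢcᵢ/nᵢ), where nᵢ is the stratum total.
Stratum 1 (Site A): n = 594; a·d/n = 108·332/594 = 60.3636; b·c/n = 67·87/594 = 9.8131
Stratum 2 (Site B): n = 183; a·d/n = 65·58/183 = 20.6011; b·c/n = 11·49/183 = 2.9454
Stratum 3 (Site C): n = 438; a·d/n = 139·167/438 = 52.9977; b·c/n = 90·42/438 = 8.6301
OR_MH = (60.3636 + 20.6011 + 52.9977) / (9.8131 + 2.9454 + 8.6301) = 133.9624 / 21.3886 = 6.26326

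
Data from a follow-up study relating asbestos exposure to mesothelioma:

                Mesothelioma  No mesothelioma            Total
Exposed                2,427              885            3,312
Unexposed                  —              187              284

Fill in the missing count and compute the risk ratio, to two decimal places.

The missing cell is in the unexposed row: 284 − 187 = 97.
So a = 2427, b = 885, c = 97, d = 187.
RR = [a/(a+b)] / [c/(c+d)] = (2427/3312) / (97/284) = 0.73279/0.34155 = 2.14549

2.15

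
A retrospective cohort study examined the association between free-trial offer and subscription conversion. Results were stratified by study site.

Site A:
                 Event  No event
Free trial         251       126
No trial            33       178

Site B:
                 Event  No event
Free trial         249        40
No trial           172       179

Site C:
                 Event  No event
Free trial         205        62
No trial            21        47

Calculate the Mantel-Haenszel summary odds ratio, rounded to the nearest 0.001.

8.033

OR_MH = Σ(aᵢdᵢ/nᵢ) / Σ(bᵢcᵢ/nᵢ), where nᵢ is the stratum total.
Stratum 1 (Site A): n = 588; a·d/n = 251·178/588 = 75.9830; b·c/n = 126·33/588 = 7.0714
Stratum 2 (Site B): n = 640; a·d/n = 249·179/640 = 69.6422; b·c/n = 40·172/640 = 10.7500
Stratum 3 (Site C): n = 335; a·d/n = 205·47/335 = 28.7612; b·c/n = 62·21/335 = 3.8866
OR_MH = (75.9830 + 69.6422 + 28.7612) / (7.0714 + 10.7500 + 3.8866) = 174.3864 / 21.7080 = 8.03328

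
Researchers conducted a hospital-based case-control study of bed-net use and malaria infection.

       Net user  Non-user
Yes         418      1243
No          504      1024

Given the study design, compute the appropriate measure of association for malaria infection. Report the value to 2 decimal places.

0.68

Reading the table with exposure as columns: a = 418 (Net user, case), b = 504 (Net user, non-case), c = 1243 (Non-user, case), d = 1024.
This is a hospital-based case-control study: participants were sampled on outcome status, so risks in the source population cannot be estimated directly — relative risk is not valid here. The odds ratio is the appropriate measure.
OR = (a·d)/(b·c) = (418 × 1024) / (504 × 1243) = 428032 / 626472 = 0.68324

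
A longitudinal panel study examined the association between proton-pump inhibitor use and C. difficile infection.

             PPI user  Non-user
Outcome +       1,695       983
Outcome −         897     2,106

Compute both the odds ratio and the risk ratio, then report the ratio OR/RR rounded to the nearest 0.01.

Reading the table with exposure as columns: a = 1695 (PPI user, case), b = 897 (PPI user, non-case), c = 983 (Non-user, case), d = 2106.
OR = (1695·2106)/(897·983) = 3569670/881751 = 4.04839
Risk in exposed = 1695/2592 = 0.65394; risk in unexposed = 983/3089 = 0.31823; RR = 2.05494
OR/RR = 4.04839 / 2.05494 = 1.97008
The outcome is not rare, so the OR lies further from 1 than the RR.

1.97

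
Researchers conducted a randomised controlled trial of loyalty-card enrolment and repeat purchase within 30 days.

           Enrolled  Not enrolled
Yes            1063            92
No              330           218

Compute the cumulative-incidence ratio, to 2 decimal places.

2.57

Reading the table with exposure as columns: a = 1063 (Enrolled, case), b = 330 (Enrolled, non-case), c = 92 (Not enrolled, case), d = 218.
Risk in exposed = 1063/1393 = 0.76310; risk in unexposed = 92/310 = 0.29677.
RR = 0.76310 / 0.29677 = 2.57132
The risk among the exposed is 2.57 times that among the unexposed.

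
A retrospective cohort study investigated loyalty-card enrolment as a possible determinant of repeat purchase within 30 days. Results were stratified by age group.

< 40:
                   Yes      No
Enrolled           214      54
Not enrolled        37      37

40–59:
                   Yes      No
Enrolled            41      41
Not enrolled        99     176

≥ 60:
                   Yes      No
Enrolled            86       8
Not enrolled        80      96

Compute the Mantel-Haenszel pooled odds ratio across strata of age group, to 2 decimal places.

3.78

OR_MH = Σ(aᵢdᵢ/nᵢ) / Σ(bᵢcᵢ/nᵢ), where nᵢ is the stratum total.
Stratum 1 (< 40): n = 342; a·d/n = 214·37/342 = 23.1520; b·c/n = 54·37/342 = 5.8421
Stratum 2 (40–59): n = 357; a·d/n = 41·176/357 = 20.2129; b·c/n = 41·99/357 = 11.3697
Stratum 3 (≥ 60): n = 270; a·d/n = 86·96/270 = 30.5778; b·c/n = 8·80/270 = 2.3704
OR_MH = (23.1520 + 20.2129 + 30.5778) / (5.8421 + 11.3697 + 2.3704) = 73.9427 / 19.5822 = 3.77601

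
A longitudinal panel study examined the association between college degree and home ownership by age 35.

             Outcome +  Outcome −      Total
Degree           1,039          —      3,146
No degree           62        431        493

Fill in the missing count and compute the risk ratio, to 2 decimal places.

The missing cell is in the exposed row: 3146 − 1039 = 2107.
So a = 1039, b = 2107, c = 62, d = 431.
RR = [a/(a+b)] / [c/(c+d)] = (1039/3146) / (62/493) = 0.33026/0.12576 = 2.62610

2.63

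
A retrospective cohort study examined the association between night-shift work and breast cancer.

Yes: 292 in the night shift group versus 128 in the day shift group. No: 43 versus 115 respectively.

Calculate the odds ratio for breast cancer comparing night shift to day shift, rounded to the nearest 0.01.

6.10

From the description: a = 292, b = 43, c = 128, d = 115.
OR = (a·d)/(b·c) = (292 × 115) / (43 × 128) = 33580 / 5504 = 6.10102
The odds of breast cancer are about 6.10 times as high in the night shift group.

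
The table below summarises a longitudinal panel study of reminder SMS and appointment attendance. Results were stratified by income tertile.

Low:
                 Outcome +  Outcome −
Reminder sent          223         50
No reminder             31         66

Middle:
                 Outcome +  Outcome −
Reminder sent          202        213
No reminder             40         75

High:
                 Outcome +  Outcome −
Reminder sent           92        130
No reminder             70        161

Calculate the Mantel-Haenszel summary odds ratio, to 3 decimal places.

OR_MH = Σ(aᵢdᵢ/nᵢ) / Σ(bᵢcᵢ/nᵢ), where nᵢ is the stratum total.
Stratum 1 (Low): n = 370; a·d/n = 223·66/370 = 39.7784; b·c/n = 50·31/370 = 4.1892
Stratum 2 (Middle): n = 530; a·d/n = 202·75/530 = 28.5849; b·c/n = 213·40/530 = 16.0755
Stratum 3 (High): n = 453; a·d/n = 92·161/453 = 32.6976; b·c/n = 130·70/453 = 20.0883
OR_MH = (39.7784 + 28.5849 + 32.6976) / (4.1892 + 16.0755 + 20.0883) = 101.0609 / 40.3530 = 2.50442

2.504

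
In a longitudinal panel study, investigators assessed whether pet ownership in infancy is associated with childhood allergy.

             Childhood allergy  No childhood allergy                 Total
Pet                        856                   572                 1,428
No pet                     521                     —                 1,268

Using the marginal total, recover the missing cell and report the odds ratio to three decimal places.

2.146

The missing cell is in the unexposed row: 1268 − 521 = 747.
So a = 856, b = 572, c = 521, d = 747.
OR = (a·d)/(b·c) = (856 × 747) / (572 × 521) = 639432 / 298012 = 2.14566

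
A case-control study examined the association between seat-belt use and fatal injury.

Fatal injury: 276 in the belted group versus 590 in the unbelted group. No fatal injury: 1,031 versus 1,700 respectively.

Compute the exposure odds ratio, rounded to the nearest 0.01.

0.77

From the description: a = 276, b = 1031, c = 590, d = 1700.
OR = (a·d)/(b·c) = (276 × 1700) / (1031 × 590) = 469200 / 608290 = 0.77134
Exposure is associated with lower odds of fatal injury (OR = 0.77 < 1).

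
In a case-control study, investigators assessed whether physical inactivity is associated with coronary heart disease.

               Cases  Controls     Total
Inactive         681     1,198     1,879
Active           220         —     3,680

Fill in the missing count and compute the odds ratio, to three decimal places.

8.940

The missing cell is in the unexposed row: 3680 − 220 = 3460.
So a = 681, b = 1198, c = 220, d = 3460.
OR = (a·d)/(b·c) = (681 × 3460) / (1198 × 220) = 2356260 / 263560 = 8.94013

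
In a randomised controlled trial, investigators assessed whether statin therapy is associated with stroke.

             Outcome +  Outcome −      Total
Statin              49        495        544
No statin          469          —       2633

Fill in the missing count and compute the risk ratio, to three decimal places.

The missing cell is in the unexposed row: 2633 − 469 = 2164.
So a = 49, b = 495, c = 469, d = 2164.
RR = [a/(a+b)] / [c/(c+d)] = (49/544) / (469/2633) = 0.09007/0.17812 = 0.50568

0.506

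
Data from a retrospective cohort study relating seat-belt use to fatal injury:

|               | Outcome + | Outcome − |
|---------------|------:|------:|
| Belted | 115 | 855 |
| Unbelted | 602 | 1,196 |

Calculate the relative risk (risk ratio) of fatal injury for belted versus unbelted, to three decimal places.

Cells: a = 115, b = 855, c = 602, d = 1196.
Risk in exposed = 115/970 = 0.11856; risk in unexposed = 602/1798 = 0.33482.
RR = 0.11856 / 0.33482 = 0.35409
The risk is 65% lower among the exposed than among the unexposed.

0.354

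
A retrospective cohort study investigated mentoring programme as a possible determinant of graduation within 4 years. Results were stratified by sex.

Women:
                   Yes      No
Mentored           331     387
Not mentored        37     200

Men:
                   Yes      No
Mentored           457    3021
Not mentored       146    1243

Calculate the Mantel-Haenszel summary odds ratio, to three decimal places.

1.761

OR_MH = Σ(aᵢdᵢ/nᵢ) / Σ(bᵢcᵢ/nᵢ), where nᵢ is the stratum total.
Stratum 1 (Women): n = 955; a·d/n = 331·200/955 = 69.3194; b·c/n = 387·37/955 = 14.9937
Stratum 2 (Men): n = 4867; a·d/n = 457·1243/4867 = 116.7148; b·c/n = 3021·146/4867 = 90.6238
OR_MH = (69.3194 + 116.7148) / (14.9937 + 90.6238) = 186.0342 / 105.6175 = 1.76140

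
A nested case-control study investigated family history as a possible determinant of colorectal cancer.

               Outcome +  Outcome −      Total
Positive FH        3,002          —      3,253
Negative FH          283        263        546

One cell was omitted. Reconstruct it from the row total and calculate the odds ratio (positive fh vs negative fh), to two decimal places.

11.11

The missing cell is in the exposed row: 3253 − 3002 = 251.
So a = 3002, b = 251, c = 283, d = 263.
OR = (a·d)/(b·c) = (3002 × 263) / (251 × 283) = 789526 / 71033 = 11.11492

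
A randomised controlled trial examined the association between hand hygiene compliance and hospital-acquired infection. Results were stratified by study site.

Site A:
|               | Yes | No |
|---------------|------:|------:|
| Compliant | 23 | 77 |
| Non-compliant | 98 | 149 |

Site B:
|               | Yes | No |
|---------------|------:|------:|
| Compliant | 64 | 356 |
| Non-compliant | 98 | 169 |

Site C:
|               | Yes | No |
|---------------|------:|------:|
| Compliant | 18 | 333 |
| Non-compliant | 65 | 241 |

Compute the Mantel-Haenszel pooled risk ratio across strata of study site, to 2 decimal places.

0.40

RR_MH = Σ(aᵢ·n₀ᵢ/nᵢ) / Σ(cᵢ·n₁ᵢ/nᵢ), with n₁ᵢ = aᵢ+bᵢ (exposed), n₀ᵢ = cᵢ+dᵢ (unexposed), nᵢ = n₁ᵢ+n₀ᵢ.
Stratum 1 (Site A): n₁ = 100, n₀ = 247, n = 347; a·n₀/n = 23·247/347 = 16.3718; c·n₁/n = 98·100/347 = 28.2421
Stratum 2 (Site B): n₁ = 420, n₀ = 267, n = 687; a·n₀/n = 64·267/687 = 24.8734; c·n₁/n = 98·420/687 = 59.9127
Stratum 3 (Site C): n₁ = 351, n₀ = 306, n = 657; a·n₀/n = 18·306/657 = 8.3836; c·n₁/n = 65·351/657 = 34.7260
RR_MH = (16.3718 + 24.8734 + 8.3836) / (28.2421 + 59.9127 + 34.7260) = 49.6287 / 122.8808 = 0.40388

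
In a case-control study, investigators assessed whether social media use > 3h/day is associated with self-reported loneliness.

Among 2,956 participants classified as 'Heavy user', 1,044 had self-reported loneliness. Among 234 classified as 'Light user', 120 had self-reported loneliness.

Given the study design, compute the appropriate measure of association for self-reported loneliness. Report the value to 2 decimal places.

From the description: a = 1044, b = 1912, c = 120, d = 114.
This is a case-control study: participants were sampled on outcome status, so risks in the source population cannot be estimated directly — relative risk is not valid here. The odds ratio is the appropriate measure.
OR = (a·d)/(b·c) = (1044 × 114) / (1912 × 120) = 119016 / 229440 = 0.51872

0.52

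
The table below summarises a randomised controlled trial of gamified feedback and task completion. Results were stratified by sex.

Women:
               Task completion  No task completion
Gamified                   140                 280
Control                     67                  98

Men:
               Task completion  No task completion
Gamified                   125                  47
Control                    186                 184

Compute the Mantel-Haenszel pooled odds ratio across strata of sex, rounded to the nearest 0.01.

OR_MH = Σ(aᵢdᵢ/nᵢ) / Σ(bᵢcᵢ/nᵢ), where nᵢ is the stratum total.
Stratum 1 (Women): n = 585; a·d/n = 140·98/585 = 23.4530; b·c/n = 280·67/585 = 32.0684
Stratum 2 (Men): n = 542; a·d/n = 125·184/542 = 42.4354; b·c/n = 47·186/542 = 16.1292
OR_MH = (23.4530 + 42.4354) / (32.0684 + 16.1292) = 65.8884 / 48.1975 = 1.36705

1.37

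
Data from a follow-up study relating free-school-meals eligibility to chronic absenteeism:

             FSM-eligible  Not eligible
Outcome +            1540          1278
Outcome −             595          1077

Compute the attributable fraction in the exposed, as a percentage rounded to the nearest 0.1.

Reading the table with exposure as columns: a = 1540 (FSM-eligible, case), b = 595 (FSM-eligible, non-case), c = 1278 (Not eligible, case), d = 1077.
Risk in exposed = 1540/2135 = 0.72131; risk in unexposed = 1278/2355 = 0.54268.
RR = 0.72131/0.54268 = 1.32918
AR% = (RR − 1)/RR × 100 = (1.32918 − 1)/1.32918 × 100 = 24.7655%

24.8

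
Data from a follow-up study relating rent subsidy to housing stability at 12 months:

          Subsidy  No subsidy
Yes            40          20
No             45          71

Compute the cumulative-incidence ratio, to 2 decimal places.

2.14

Reading the table with exposure as columns: a = 40 (Subsidy, case), b = 45 (Subsidy, non-case), c = 20 (No subsidy, case), d = 71.
Risk in exposed = 40/85 = 0.47059; risk in unexposed = 20/91 = 0.21978.
RR = 0.47059 / 0.21978 = 2.14118
The risk among the exposed is 2.14 times that among the unexposed.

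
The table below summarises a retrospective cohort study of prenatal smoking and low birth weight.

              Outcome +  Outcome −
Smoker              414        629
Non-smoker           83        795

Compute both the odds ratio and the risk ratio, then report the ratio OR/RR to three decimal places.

Cells: a = 414, b = 629, c = 83, d = 795.
OR = (414·795)/(629·83) = 329130/52207 = 6.30433
Risk in exposed = 414/1043 = 0.39693; risk in unexposed = 83/878 = 0.09453; RR = 4.19887
OR/RR = 6.30433 / 4.19887 = 1.50143
The outcome is not rare, so the OR lies further from 1 than the RR.

1.501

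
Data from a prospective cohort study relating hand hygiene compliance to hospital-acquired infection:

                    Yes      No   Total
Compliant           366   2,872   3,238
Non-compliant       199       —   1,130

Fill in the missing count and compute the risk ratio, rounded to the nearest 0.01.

The missing cell is in the unexposed row: 1130 − 199 = 931.
So a = 366, b = 2872, c = 199, d = 931.
RR = [a/(a+b)] / [c/(c+d)] = (366/3238) / (199/1130) = 0.11303/0.17611 = 0.64184

0.64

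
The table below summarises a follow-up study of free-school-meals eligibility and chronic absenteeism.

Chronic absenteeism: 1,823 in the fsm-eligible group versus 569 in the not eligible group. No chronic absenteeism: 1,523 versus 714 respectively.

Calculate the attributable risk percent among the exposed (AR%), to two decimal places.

From the description: a = 1823, b = 1523, c = 569, d = 714.
Risk in exposed = 1823/3346 = 0.54483; risk in unexposed = 569/1283 = 0.44349.
RR = 0.54483/0.44349 = 1.22850
AR% = (RR − 1)/RR × 100 = (1.22850 − 1)/1.22850 × 100 = 18.5999%

18.60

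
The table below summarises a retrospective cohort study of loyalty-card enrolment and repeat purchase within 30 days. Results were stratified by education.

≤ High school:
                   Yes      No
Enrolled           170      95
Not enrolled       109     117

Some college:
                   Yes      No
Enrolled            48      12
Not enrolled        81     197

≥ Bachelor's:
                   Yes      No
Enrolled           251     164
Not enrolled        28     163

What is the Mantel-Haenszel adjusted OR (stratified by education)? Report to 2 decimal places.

OR_MH = Σ(aᵢdᵢ/nᵢ) / Σ(bᵢcᵢ/nᵢ), where nᵢ is the stratum total.
Stratum 1 (≤ High school): n = 491; a·d/n = 170·117/491 = 40.5092; b·c/n = 95·109/491 = 21.0896
Stratum 2 (Some college): n = 338; a·d/n = 48·197/338 = 27.9763; b·c/n = 12·81/338 = 2.8757
Stratum 3 (≥ Bachelor's): n = 606; a·d/n = 251·163/606 = 67.5132; b·c/n = 164·28/606 = 7.5776
OR_MH = (40.5092 + 27.9763 + 67.5132) / (21.0896 + 2.8757 + 7.5776) = 135.9987 / 31.5429 = 4.31155

4.31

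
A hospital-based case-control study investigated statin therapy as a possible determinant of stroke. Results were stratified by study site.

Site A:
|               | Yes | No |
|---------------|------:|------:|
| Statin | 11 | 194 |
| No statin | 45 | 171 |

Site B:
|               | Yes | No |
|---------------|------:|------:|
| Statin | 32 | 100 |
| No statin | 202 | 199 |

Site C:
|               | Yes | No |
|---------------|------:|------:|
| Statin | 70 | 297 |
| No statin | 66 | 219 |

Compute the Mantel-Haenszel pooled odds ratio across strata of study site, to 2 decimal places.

0.45

OR_MH = Σ(aᵢdᵢ/nᵢ) / Σ(bᵢcᵢ/nᵢ), where nᵢ is the stratum total.
Stratum 1 (Site A): n = 421; a·d/n = 11·171/421 = 4.4679; b·c/n = 194·45/421 = 20.7363
Stratum 2 (Site B): n = 533; a·d/n = 32·199/533 = 11.9475; b·c/n = 100·202/533 = 37.8987
Stratum 3 (Site C): n = 652; a·d/n = 70·219/652 = 23.5123; b·c/n = 297·66/652 = 30.0644
OR_MH = (4.4679 + 11.9475 + 23.5123) / (20.7363 + 37.8987 + 30.0644) = 39.9277 / 88.6994 = 0.45015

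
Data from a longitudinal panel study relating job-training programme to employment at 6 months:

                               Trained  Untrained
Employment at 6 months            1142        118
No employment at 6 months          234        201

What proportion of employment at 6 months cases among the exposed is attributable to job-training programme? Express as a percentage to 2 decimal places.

Reading the table with exposure as columns: a = 1142 (Trained, case), b = 234 (Trained, non-case), c = 118 (Untrained, case), d = 201.
Risk in exposed = 1142/1376 = 0.82994; risk in unexposed = 118/319 = 0.36991.
RR = 0.82994/0.36991 = 2.24366
AR% = (RR − 1)/RR × 100 = (2.24366 − 1)/2.24366 × 100 = 55.4299%

55.43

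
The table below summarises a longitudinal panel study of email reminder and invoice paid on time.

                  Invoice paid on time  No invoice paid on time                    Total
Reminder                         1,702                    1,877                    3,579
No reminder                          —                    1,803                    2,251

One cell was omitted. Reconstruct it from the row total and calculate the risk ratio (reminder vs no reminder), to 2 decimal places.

The missing cell is in the unexposed row: 2251 − 1803 = 448.
So a = 1702, b = 1877, c = 448, d = 1803.
RR = [a/(a+b)] / [c/(c+d)] = (1702/3579) / (448/2251) = 0.47555/0.19902 = 2.38944

2.39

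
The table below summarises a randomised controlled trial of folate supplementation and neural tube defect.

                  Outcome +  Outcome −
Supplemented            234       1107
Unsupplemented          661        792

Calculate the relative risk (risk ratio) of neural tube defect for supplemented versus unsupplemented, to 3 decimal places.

0.384

Cells: a = 234, b = 1107, c = 661, d = 792.
Risk in exposed = 234/1341 = 0.17450; risk in unexposed = 661/1453 = 0.45492.
RR = 0.17450 / 0.45492 = 0.38358
The risk is 62% lower among the exposed than among the unexposed.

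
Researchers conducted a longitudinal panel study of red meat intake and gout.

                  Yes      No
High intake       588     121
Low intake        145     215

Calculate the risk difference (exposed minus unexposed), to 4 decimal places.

0.4266

Cells: a = 588, b = 121, c = 145, d = 215.
Risk in exposed = 588/709 = 0.829337; risk in unexposed = 145/360 = 0.402778.
Risk difference = 0.829337 − 0.402778 = 0.426559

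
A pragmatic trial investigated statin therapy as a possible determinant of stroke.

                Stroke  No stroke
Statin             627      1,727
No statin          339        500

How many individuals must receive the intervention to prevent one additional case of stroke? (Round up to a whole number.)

Risk in treated group = 627/2354 = 0.26636; risk in control = 339/839 = 0.40405.
Absolute risk reduction = 0.40405 − 0.26636 = 0.13770
NNT = 1 / ARR = 1 / 0.13770 = 7.262 → round up → 8

8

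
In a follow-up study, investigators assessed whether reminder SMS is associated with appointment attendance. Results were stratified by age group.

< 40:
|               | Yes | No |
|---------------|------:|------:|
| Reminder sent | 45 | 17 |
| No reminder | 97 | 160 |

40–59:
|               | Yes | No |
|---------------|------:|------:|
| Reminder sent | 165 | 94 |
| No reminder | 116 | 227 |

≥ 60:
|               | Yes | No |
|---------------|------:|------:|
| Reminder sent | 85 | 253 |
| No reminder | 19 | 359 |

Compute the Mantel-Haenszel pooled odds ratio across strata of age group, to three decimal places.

OR_MH = Σ(aᵢdᵢ/nᵢ) / Σ(bᵢcᵢ/nᵢ), where nᵢ is the stratum total.
Stratum 1 (< 40): n = 319; a·d/n = 45·160/319 = 22.5705; b·c/n = 17·97/319 = 5.1693
Stratum 2 (40–59): n = 602; a·d/n = 165·227/602 = 62.2176; b·c/n = 94·116/602 = 18.1130
Stratum 3 (≥ 60): n = 716; a·d/n = 85·359/716 = 42.6187; b·c/n = 253·19/716 = 6.7137
OR_MH = (22.5705 + 62.2176 + 42.6187) / (5.1693 + 18.1130 + 6.7137) = 127.4069 / 29.9959 = 4.24747

4.247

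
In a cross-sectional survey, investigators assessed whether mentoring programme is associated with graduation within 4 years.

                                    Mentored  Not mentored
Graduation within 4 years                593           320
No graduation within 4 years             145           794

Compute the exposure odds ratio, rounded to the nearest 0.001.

10.147

Reading the table with exposure as columns: a = 593 (Mentored, case), b = 145 (Mentored, non-case), c = 320 (Not mentored, case), d = 794.
OR = (a·d)/(b·c) = (593 × 794) / (145 × 320) = 470842 / 46400 = 10.14746
The odds of graduation within 4 years are about 10.15 times as high in the mentored group.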